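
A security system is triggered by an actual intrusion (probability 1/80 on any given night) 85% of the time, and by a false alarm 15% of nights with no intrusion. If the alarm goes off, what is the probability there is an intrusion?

Let D = the rare event, + = positive/flagged.
P(D) = 1/80
P(+|D) = 85/100 = 17/20
P(+|D') = 15/100 = 3/20
P(+) = P(+|D)P(D) + P(+|D')P(D')
     = \frac{17}{20} × \frac{1}{80} + \frac{3}{20} × \frac{79}{80}
     = \frac{127}{800}
P(D|+) = P(+|D)P(D)/P(+) = \frac{17}{254}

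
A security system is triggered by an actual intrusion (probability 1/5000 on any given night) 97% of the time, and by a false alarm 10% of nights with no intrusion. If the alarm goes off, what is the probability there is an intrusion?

Let D = the rare event, + = positive/flagged.
P(D) = 1/5000
P(+|D) = 97/100
P(+|D') = 10/100 = 1/10
P(+) = P(+|D)P(D) + P(+|D')P(D')
     = \frac{97}{100} × \frac{1}{5000} + \frac{1}{10} × \frac{4999}{5000}
     = \frac{50087}{500000}
P(D|+) = P(+|D)P(D)/P(+) = \frac{97}{50087}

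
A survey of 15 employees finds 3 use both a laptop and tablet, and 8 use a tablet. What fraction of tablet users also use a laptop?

P(A ∩ B) = 3/15 = 1/5
P(B) = 8/15
P(A|B) = P(A ∩ B) / P(B) = (1/5) / (8/15) = 3/8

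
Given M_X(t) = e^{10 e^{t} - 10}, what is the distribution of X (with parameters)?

The MGF M(t) = e^{10 e^{t} - 10} is the standard form for the Poisson distribution.
Comparing with the known MGF formula identifies: Poisson(λ=10)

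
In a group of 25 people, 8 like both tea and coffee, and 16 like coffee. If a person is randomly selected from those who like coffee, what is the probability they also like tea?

P(A ∩ B) = 8/25
P(B) = 16/25
P(A|B) = P(A ∩ B) / P(B) = (8/25) / (16/25) = 1/2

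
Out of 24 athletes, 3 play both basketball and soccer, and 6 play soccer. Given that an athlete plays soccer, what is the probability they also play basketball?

P(A ∩ B) = 3/24 = 1/8
P(B) = 6/24 = 1/4
P(A|B) = P(A ∩ B) / P(B) = (1/8) / (1/4) = 1/2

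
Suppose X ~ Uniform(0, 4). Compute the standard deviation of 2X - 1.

For X ~ Uniform(0, 4):
Var(X) = \frac{4}{3}
SD(X) = √(Var(X)) = √(\frac{4}{3}) = \frac{2 \sqrt{3}}{3}
SD(2X - 1) = |2| × SD(X) = 2 × \frac{2 \sqrt{3}}{3} = \frac{4 \sqrt{3}}{3}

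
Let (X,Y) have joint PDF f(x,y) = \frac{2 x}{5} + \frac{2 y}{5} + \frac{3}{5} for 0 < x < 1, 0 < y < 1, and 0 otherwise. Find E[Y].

E[Y] = ∫_0^1 ∫_0^1 y × f(x,y) dx dy
= \frac{8}{15}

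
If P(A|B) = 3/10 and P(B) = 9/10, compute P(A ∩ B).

By definition, P(A|B) = P(A ∩ B) / P(B)
So P(A ∩ B) = P(A|B) × P(B)
= 3/10 × 9/10
= 27/100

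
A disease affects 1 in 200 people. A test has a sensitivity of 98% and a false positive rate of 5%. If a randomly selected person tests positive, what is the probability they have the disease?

Let D = the rare event, + = positive/flagged.
P(D) = 1/200
P(+|D) = 98/100 = 49/50
P(+|D') = 5/100 = 1/20
P(+) = P(+|D)P(D) + P(+|D')P(D')
     = \frac{49}{50} × \frac{1}{200} + \frac{1}{20} × \frac{199}{200}
     = \frac{1093}{20000}
P(D|+) = P(+|D)P(D)/P(+) = \frac{98}{1093}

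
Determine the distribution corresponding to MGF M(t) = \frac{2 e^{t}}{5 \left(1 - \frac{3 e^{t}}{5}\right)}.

The MGF M(t) = \frac{2 e^{t}}{5 \left(1 - \frac{3 e^{t}}{5}\right)} is the standard form for the Geometric distribution.
Comparing with the known MGF formula identifies: Geometric(p=2/5), X = trial number of first success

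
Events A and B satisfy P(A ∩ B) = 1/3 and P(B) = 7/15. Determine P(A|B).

P(A|B) = P(A ∩ B) / P(B)
= (1/3) / (7/15)
= 5/7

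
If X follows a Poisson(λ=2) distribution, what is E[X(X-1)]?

E[X(X-1)] = E[X² - X] = E[X²] - E[X]
E[X] = 2
E[X²] = Var(X) + (E[X])² = 2 + (2)² = 6
E[X(X-1)] = 6 - 2 = 4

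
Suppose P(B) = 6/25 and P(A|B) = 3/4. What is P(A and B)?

By definition, P(A|B) = P(A ∩ B) / P(B)
So P(A ∩ B) = P(A|B) × P(B)
= 3/4 × 6/25
= 9/50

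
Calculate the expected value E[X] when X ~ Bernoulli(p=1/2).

For X ~ Bernoulli(p=1/2), the expected value is:
E[X] = \frac{1}{2}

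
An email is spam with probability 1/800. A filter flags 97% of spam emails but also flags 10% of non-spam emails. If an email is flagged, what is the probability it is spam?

Let D = the rare event, + = positive/flagged.
P(D) = 1/800
P(+|D) = 97/100
P(+|D') = 10/100 = 1/10
P(+) = P(+|D)P(D) + P(+|D')P(D')
     = \frac{97}{100} × \frac{1}{800} + \frac{1}{10} × \frac{799}{800}
     = \frac{8087}{80000}
P(D|+) = P(+|D)P(D)/P(+) = \frac{97}{8087}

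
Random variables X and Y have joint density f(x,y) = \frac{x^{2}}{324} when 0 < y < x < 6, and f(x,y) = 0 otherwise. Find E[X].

f_X(x) = ∫_0^x \frac{x^{2}}{324} dy = \frac{x^{3}}{324}
E[X] = ∫_0^6 x × (\frac{x^{3}}{324}) dx = \frac{24}{5}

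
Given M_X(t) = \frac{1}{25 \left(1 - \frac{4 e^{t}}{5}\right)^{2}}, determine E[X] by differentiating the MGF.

To find E[X], compute M^(1)(0):
M^(1)(t) = \frac{8 e^{t}}{125 \left(1 - \frac{4 e^{t}}{5}\right)^{3}}
M^(1)(0) = 8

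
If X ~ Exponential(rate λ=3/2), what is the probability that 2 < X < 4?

P(2 < X < 4) = ∫_{2}^{4} f(x) dx
where f(x) = \frac{3 e^{- \frac{3 x}{2}}}{2}
= - \frac{1 - e^{3}}{e^{6}}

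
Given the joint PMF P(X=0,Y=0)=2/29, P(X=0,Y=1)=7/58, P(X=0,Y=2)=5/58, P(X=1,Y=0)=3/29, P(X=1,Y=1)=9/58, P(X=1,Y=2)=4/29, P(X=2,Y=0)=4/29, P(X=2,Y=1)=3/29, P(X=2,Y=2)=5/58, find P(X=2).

P(X=2) = P(X=2,Y=0) + P(X=2,Y=1) + P(X=2,Y=2)
= 4/29 + 3/29 + 5/58
= 19/58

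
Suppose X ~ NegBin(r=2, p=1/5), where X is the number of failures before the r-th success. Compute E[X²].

Using the identity E[X²] = Var(X) + (E[X])²:
E[X] = 8
Var(X) = 40
E[X²] = 40 + (8)²
= 104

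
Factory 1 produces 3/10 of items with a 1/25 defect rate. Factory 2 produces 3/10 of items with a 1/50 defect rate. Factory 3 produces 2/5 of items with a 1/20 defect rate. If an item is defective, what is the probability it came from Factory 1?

Using Bayes' theorem:
P(F1) = 3/10, P(D|F1) = 1/25
P(F2) = 3/10, P(D|F2) = 1/50
P(F3) = 2/5, P(D|F3) = 1/20
P(D) = P(D|F1)P(F1) + P(D|F2)P(F2) + P(D|F3)P(F3)
     = \frac{19}{500}
P(F1|D) = P(D|F1)P(F1) / P(D)
= \frac{6}{19}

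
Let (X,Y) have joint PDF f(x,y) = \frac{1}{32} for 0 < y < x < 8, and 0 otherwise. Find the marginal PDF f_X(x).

f_X(x) = ∫_0^x \frac{1}{32} dy = \frac{x}{32}
for 0 < x < 8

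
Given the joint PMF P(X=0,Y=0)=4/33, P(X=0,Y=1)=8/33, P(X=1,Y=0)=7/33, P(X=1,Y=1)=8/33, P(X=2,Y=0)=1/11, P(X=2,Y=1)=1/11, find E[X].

First find marginal of X:
P(X=0) = 4/11
P(X=1) = 5/11
P(X=2) = 2/11
E[X] = 0 × 4/11 + 1 × 5/11 + 2 × 2/11 = 9/11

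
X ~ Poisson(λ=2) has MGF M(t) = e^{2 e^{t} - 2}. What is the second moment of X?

To find E[X^2], compute M^(2)(0):
M^(1)(t) = 2 e^{t} e^{2 e^{t} - 2}
M^(2)(t) = 4 e^{2 t} e^{2 e^{t} - 2} + 2 e^{t} e^{2 e^{t} - 2}
M^(2)(0) = 6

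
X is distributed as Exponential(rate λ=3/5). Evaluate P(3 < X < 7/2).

P(3 < X < 7/2) = ∫_{3}^{7/2} f(x) dx
where f(x) = \frac{3 e^{- \frac{3 x}{5}}}{5}
= - \frac{1}{e^{\frac{21}{10}}} + e^{- \frac{9}{5}}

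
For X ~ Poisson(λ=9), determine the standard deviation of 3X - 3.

For X ~ Poisson(λ=9):
Var(X) = 9
SD(X) = √(Var(X)) = √(9) = 3
SD(3X - 3) = |3| × SD(X) = 3 × 3 = 9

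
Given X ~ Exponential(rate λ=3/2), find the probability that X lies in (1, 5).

P(1 < X < 5) = ∫_{1}^{5} f(x) dx
where f(x) = \frac{3 e^{- \frac{3 x}{2}}}{2}
= - \frac{1 - e^{6}}{e^{\frac{15}{2}}}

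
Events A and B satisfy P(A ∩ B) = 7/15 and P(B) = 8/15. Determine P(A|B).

P(A|B) = P(A ∩ B) / P(B)
= (7/15) / (8/15)
= 7/8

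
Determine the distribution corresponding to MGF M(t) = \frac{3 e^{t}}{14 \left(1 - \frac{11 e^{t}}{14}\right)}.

The MGF M(t) = \frac{3 e^{t}}{14 \left(1 - \frac{11 e^{t}}{14}\right)} is the standard form for the Geometric distribution.
Comparing with the known MGF formula identifies: Geometric(p=3/14), X = trial number of first success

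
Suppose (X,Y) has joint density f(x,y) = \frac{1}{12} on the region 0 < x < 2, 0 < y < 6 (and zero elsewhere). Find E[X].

f_X(x) = ∫_0^6 \frac{1}{12} dy = \frac{1}{2}
E[X] = ∫_0^2 x × (\frac{1}{2}) dx = 1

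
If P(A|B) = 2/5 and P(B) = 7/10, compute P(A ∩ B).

By definition, P(A|B) = P(A ∩ B) / P(B)
So P(A ∩ B) = P(A|B) × P(B)
= 2/5 × 7/10
= 7/25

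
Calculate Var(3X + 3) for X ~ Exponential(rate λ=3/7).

For X ~ Exponential(rate λ=3/7):
Var(X) = \frac{49}{9}
Var(3X + 3) = (3)² × Var(X) = 9 × \frac{49}{9} = 49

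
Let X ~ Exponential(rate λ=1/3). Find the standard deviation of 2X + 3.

For X ~ Exponential(rate λ=1/3):
Var(X) = 9
SD(X) = √(Var(X)) = √(9) = 3
SD(2X + 3) = |2| × SD(X) = 2 × 3 = 6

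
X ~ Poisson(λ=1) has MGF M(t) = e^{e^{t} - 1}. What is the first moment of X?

To find E[X], compute M^(1)(0):
M^(1)(t) = e^{t} e^{e^{t} - 1}
M^(1)(0) = 1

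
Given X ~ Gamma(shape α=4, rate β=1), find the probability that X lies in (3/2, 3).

P(3/2 < X < 3) = ∫_{3/2}^{3} f(x) dx
where f(x) = \frac{x^{3} e^{- x}}{6}
= - \frac{13}{e^{3}} + \frac{67}{16 e^{\frac{3}{2}}}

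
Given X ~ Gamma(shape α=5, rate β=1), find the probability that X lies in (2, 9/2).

P(2 < X < 9/2) = ∫_{2}^{9/2} f(x) dx
where f(x) = \frac{x^{4} e^{- x}}{24}
= - \frac{6131}{128 e^{\frac{9}{2}}} + \frac{7}{e^{2}}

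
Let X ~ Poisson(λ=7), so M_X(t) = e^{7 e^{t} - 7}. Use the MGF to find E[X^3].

To find E[X^3], compute M^(3)(0):
M^(1)(t) = 7 e^{t} e^{7 e^{t} - 7}
M^(2)(t) = 49 e^{2 t} e^{7 e^{t} - 7} + 7 e^{t} e^{7 e^{t} - 7}
M^(3)(t) = 343 e^{3 t} e^{7 e^{t} - 7} + 147 e^{2 t} e^{7 e^{t} - 7} + 7 e^{t} e^{7 e^{t} - 7}
M^(3)(0) = 497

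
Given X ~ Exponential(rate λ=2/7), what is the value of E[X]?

For X ~ Exponential(rate λ=2/7), the expected value is:
E[X] = \frac{7}{2}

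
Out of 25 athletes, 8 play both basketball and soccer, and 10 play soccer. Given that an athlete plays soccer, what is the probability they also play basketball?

P(A ∩ B) = 8/25
P(B) = 10/25 = 2/5
P(A|B) = P(A ∩ B) / P(B) = (8/25) / (2/5) = 4/5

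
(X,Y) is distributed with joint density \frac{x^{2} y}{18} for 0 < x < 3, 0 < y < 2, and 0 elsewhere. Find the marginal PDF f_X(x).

f_X(x) = ∫_0^2 f(x,y) dy
= ∫_0^2 \frac{x^{2} y}{18} dy
= \frac{x^{2}}{9} for 0 < x < 3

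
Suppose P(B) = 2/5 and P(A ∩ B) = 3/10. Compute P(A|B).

P(A|B) = P(A ∩ B) / P(B)
= (3/10) / (2/5)
= 3/4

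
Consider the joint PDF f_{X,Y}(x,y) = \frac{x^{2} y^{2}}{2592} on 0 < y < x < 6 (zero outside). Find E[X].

f_X(x) = ∫_0^x \frac{x^{2} y^{2}}{2592} dy = \frac{x^{5}}{7776}
E[X] = ∫_0^6 x × (\frac{x^{5}}{7776}) dx = \frac{36}{7}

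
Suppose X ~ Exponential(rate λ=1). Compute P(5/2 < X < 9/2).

P(5/2 < X < 9/2) = ∫_{5/2}^{9/2} f(x) dx
where f(x) = e^{- x}
= - \frac{1 - e^{2}}{e^{\frac{9}{2}}}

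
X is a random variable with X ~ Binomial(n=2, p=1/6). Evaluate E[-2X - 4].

For X ~ Binomial(n=2, p=1/6):
E[X] = \frac{1}{3}
E[-2X - 4] = -2 × E[X] - 4 = - \frac{14}{3}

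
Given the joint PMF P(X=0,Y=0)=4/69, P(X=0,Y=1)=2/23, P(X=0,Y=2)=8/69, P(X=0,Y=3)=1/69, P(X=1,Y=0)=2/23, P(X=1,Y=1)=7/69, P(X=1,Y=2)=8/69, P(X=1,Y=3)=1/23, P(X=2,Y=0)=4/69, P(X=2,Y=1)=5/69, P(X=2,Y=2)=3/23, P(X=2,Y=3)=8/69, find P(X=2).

P(X=2) = P(X=2,Y=0) + P(X=2,Y=1) + P(X=2,Y=2) + P(X=2,Y=3)
= 4/69 + 5/69 + 3/23 + 8/69
= 26/69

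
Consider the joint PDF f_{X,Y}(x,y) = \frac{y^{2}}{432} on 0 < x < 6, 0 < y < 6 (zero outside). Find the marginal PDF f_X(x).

f_X(x) = ∫_0^6 f(x,y) dy
= ∫_0^6 \frac{y^{2}}{432} dy
= \frac{1}{6} for 0 < x < 6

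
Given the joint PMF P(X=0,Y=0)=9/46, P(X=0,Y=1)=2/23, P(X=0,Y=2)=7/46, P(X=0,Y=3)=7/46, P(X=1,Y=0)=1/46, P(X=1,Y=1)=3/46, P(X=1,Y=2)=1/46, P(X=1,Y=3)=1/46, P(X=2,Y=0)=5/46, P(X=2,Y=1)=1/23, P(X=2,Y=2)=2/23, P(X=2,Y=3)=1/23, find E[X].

First find marginal of X:
P(X=0) = 27/46
P(X=1) = 3/23
P(X=2) = 13/46
E[X] = 0 × 27/46 + 1 × 3/23 + 2 × 13/46 = 16/23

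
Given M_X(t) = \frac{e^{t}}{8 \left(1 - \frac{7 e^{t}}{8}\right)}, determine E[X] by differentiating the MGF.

To find E[X], compute M^(1)(0):
M^(1)(t) = \frac{e^{t}}{8 \left(1 - \frac{7 e^{t}}{8}\right)} + \frac{7 e^{2 t}}{64 \left(1 - \frac{7 e^{t}}{8}\right)^{2}}
M^(1)(0) = 8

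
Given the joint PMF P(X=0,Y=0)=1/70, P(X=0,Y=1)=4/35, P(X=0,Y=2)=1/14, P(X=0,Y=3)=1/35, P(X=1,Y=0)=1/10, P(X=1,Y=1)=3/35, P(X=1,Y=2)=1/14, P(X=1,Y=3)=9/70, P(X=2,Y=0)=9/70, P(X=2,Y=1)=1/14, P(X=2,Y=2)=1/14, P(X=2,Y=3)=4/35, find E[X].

First find marginal of X:
P(X=0) = 8/35
P(X=1) = 27/70
P(X=2) = 27/70
E[X] = 0 × 8/35 + 1 × 27/70 + 2 × 27/70 = 81/70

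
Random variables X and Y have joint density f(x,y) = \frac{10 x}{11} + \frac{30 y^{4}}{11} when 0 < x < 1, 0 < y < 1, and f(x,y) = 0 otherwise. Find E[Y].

E[Y] = ∫_0^1 ∫_0^1 y × f(x,y) dx dy
= \frac{15}{22}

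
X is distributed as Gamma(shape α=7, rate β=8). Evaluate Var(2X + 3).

For X ~ Gamma(shape α=7, rate β=8):
Var(X) = \frac{7}{64}
Var(2X + 3) = (2)² × Var(X) = 4 × \frac{7}{64} = \frac{7}{16}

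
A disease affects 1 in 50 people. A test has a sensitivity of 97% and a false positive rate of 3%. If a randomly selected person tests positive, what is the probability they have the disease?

Let D = the rare event, + = positive/flagged.
P(D) = 1/50
P(+|D) = 97/100
P(+|D') = 3/100
P(+) = P(+|D)P(D) + P(+|D')P(D')
     = \frac{97}{100} × \frac{1}{50} + \frac{3}{100} × \frac{49}{50}
     = \frac{61}{1250}
P(D|+) = P(+|D)P(D)/P(+) = \frac{97}{244}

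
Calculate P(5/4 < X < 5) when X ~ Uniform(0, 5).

P(5/4 < X < 5) = ∫_{5/4}^{5} f(x) dx
where f(x) = \frac{1}{5}
= \frac{3}{4}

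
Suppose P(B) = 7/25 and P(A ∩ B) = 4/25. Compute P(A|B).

P(A|B) = P(A ∩ B) / P(B)
= (4/25) / (7/25)
= 4/7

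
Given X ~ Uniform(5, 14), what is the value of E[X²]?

Using the identity E[X²] = Var(X) + (E[X])²:
E[X] = \frac{19}{2}
Var(X) = \frac{27}{4}
E[X²] = \frac{27}{4} + (\frac{19}{2})²
= 97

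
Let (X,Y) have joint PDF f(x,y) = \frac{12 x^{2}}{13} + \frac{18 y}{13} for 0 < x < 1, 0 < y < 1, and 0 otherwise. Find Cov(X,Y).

E[XY] = ∫∫ xy × f(x,y) dx dy = \frac{9}{26}
E[X] = \frac{15}{26}
E[Y] = \frac{8}{13}
Cov(X,Y) = E[XY] - E[X]E[Y] = - \frac{3}{338}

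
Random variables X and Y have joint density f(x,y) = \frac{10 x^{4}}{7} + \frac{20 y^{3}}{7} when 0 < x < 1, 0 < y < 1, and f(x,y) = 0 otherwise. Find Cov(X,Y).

E[XY] = ∫∫ xy × f(x,y) dx dy = \frac{17}{42}
E[X] = \frac{25}{42}
E[Y] = \frac{5}{7}
Cov(X,Y) = E[XY] - E[X]E[Y] = - \frac{1}{49}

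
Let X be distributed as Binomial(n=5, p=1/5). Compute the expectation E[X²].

Using the identity E[X²] = Var(X) + (E[X])²:
E[X] = 1
Var(X) = \frac{4}{5}
E[X²] = \frac{4}{5} + (1)²
= \frac{9}{5}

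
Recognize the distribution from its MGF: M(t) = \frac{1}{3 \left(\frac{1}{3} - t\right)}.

The MGF M(t) = \frac{1}{3 \left(\frac{1}{3} - t\right)} is the standard form for the Exponential distribution.
Comparing with the known MGF formula identifies: Exponential(rate λ=1/3)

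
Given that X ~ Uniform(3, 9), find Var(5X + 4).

For X ~ Uniform(3, 9):
Var(X) = 3
Var(5X + 4) = (5)² × Var(X) = 25 × 3 = 75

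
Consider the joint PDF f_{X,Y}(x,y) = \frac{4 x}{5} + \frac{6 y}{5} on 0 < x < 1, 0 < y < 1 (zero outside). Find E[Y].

E[Y] = ∫_0^1 ∫_0^1 y × f(x,y) dx dy
= \frac{3}{5}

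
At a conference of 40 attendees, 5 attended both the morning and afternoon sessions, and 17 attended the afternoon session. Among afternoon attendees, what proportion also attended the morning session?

P(A ∩ B) = 5/40 = 1/8
P(B) = 17/40
P(A|B) = P(A ∩ B) / P(B) = (1/8) / (17/40) = 5/17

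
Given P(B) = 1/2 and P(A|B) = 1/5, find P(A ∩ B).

By definition, P(A|B) = P(A ∩ B) / P(B)
So P(A ∩ B) = P(A|B) × P(B)
= 1/5 × 1/2
= 1/10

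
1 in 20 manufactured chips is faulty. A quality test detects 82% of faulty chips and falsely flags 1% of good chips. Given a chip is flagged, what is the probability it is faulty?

Let D = the rare event, + = positive/flagged.
P(D) = 1/20
P(+|D) = 82/100 = 41/50
P(+|D') = 1/100
P(+) = P(+|D)P(D) + P(+|D')P(D')
     = \frac{41}{50} × \frac{1}{20} + \frac{1}{100} × \frac{19}{20}
     = \frac{101}{2000}
P(D|+) = P(+|D)P(D)/P(+) = \frac{82}{101}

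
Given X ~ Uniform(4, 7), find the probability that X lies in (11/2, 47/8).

P(11/2 < X < 47/8) = ∫_{11/2}^{47/8} f(x) dx
where f(x) = \frac{1}{3}
= \frac{1}{8}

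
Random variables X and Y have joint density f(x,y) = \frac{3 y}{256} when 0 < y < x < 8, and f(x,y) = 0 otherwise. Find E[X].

f_X(x) = ∫_0^x \frac{3 y}{256} dy = \frac{3 x^{2}}{512}
E[X] = ∫_0^8 x × (\frac{3 x^{2}}{512}) dx = 6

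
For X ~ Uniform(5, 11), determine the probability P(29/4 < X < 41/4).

P(29/4 < X < 41/4) = ∫_{29/4}^{41/4} f(x) dx
where f(x) = \frac{1}{6}
= \frac{1}{2}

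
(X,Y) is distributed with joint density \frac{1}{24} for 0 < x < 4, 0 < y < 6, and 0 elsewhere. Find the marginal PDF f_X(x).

f_X(x) = ∫_0^6 f(x,y) dy
= ∫_0^6 \frac{1}{24} dy
= \frac{1}{4} for 0 < x < 4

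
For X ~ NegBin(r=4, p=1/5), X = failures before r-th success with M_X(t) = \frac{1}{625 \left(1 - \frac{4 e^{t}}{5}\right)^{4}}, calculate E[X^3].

To find E[X^3], compute M^(3)(0):
M^(1)(t) = \frac{16 e^{t}}{3125 \left(1 - \frac{4 e^{t}}{5}\right)^{5}}
M^(2)(t) = \frac{16 e^{t}}{3125 \left(1 - \frac{4 e^{t}}{5}\right)^{5}} + \frac{64 e^{2 t}}{3125 \left(1 - \frac{4 e^{t}}{5}\right)^{6}}
M^(3)(t) = \frac{16 e^{t}}{3125 \left(1 - \frac{4 e^{t}}{5}\right)^{5}} + \frac{192 e^{2 t}}{3125 \left(1 - \frac{4 e^{t}}{5}\right)^{6}} + \frac{1536 e^{3 t}}{15625 \left(1 - \frac{4 e^{t}}{5}\right)^{7}}
M^(3)(0) = 8656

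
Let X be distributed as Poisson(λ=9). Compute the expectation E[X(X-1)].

E[X(X-1)] = E[X² - X] = E[X²] - E[X]
E[X] = 9
E[X²] = Var(X) + (E[X])² = 9 + (9)² = 90
E[X(X-1)] = 90 - 9 = 81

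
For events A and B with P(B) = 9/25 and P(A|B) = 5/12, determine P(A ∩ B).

By definition, P(A|B) = P(A ∩ B) / P(B)
So P(A ∩ B) = P(A|B) × P(B)
= 5/12 × 9/25
= 3/20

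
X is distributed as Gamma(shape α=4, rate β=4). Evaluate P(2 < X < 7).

P(2 < X < 7) = ∫_{2}^{7} f(x) dx
where f(x) = \frac{128 x^{3} e^{- 4 x}}{3}
= \frac{-12239 + 379 e^{20}}{3 e^{28}}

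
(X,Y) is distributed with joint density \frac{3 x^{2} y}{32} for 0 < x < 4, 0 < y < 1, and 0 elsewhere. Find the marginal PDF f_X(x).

f_X(x) = ∫_0^1 f(x,y) dy
= ∫_0^1 \frac{3 x^{2} y}{32} dy
= \frac{3 x^{2}}{64} for 0 < x < 4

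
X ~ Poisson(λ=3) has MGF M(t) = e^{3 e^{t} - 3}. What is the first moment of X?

To find E[X], compute M^(1)(0):
M^(1)(t) = 3 e^{t} e^{3 e^{t} - 3}
M^(1)(0) = 3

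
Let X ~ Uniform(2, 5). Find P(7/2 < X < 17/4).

P(7/2 < X < 17/4) = ∫_{7/2}^{17/4} f(x) dx
where f(x) = \frac{1}{3}
= \frac{1}{4}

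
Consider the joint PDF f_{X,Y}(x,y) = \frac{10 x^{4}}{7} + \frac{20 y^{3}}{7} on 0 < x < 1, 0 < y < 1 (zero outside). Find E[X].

E[X] = ∫_0^1 ∫_0^1 x × f(x,y) dy dx
= ∫_0^1 ∫_0^1 x × (\frac{10 x^{4}}{7} + \frac{20 y^{3}}{7}) dy dx
= \frac{25}{42}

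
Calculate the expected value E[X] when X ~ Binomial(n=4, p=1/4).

For X ~ Binomial(n=4, p=1/4), the expected value is:
E[X] = 1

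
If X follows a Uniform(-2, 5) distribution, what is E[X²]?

Using the identity E[X²] = Var(X) + (E[X])²:
E[X] = \frac{3}{2}
Var(X) = \frac{49}{12}
E[X²] = \frac{49}{12} + (\frac{3}{2})²
= \frac{19}{3}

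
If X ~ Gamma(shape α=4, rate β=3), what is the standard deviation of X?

For X ~ Gamma(shape α=4, rate β=3):
Var(X) = \frac{4}{9}
SD(X) = √(Var(X)) = √(\frac{4}{9}) = \frac{2}{3}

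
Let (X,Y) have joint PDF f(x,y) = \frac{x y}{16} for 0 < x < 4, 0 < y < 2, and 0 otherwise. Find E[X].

f_X(x) = ∫_0^2 \frac{x y}{16} dy = \frac{x}{8}
E[X] = ∫_0^4 x × (\frac{x}{8}) dx = \frac{8}{3}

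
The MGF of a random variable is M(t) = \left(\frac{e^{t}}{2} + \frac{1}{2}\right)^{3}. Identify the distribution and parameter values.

The MGF M(t) = \left(\frac{e^{t}}{2} + \frac{1}{2}\right)^{3} is the standard form for the Binomial distribution.
Comparing with the known MGF formula identifies: Binomial(n=3, p=1/2)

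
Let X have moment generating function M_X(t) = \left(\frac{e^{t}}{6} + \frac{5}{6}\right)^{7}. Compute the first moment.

To find E[X], compute M^(1)(0):
M^(1)(t) = \frac{7 \left(\frac{e^{t}}{6} + \frac{5}{6}\right)^{6} e^{t}}{6}
M^(1)(0) = \frac{7}{6}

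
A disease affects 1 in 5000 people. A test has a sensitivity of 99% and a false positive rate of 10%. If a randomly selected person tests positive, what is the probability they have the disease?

Let D = the rare event, + = positive/flagged.
P(D) = 1/5000
P(+|D) = 99/100
P(+|D') = 10/100 = 1/10
P(+) = P(+|D)P(D) + P(+|D')P(D')
     = \frac{99}{100} × \frac{1}{5000} + \frac{1}{10} × \frac{4999}{5000}
     = \frac{50089}{500000}
P(D|+) = P(+|D)P(D)/P(+) = \frac{99}{50089}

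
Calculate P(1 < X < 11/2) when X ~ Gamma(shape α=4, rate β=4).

P(1 < X < 11/2) = ∫_{1}^{11/2} f(x) dx
where f(x) = \frac{128 x^{3} e^{- 4 x}}{3}
= \frac{-6119 + 71 e^{18}}{3 e^{22}}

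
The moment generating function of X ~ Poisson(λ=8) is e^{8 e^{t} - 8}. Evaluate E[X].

To find E[X], compute M^(1)(0):
M^(1)(t) = 8 e^{t} e^{8 e^{t} - 8}
M^(1)(0) = 8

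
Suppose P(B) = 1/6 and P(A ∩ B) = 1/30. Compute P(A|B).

P(A|B) = P(A ∩ B) / P(B)
= (1/30) / (1/6)
= 1/5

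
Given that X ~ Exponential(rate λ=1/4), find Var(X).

For X ~ Exponential(rate λ=1/4):
Var(X) = 16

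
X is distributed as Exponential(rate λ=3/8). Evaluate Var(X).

For X ~ Exponential(rate λ=3/8):
Var(X) = \frac{64}{9}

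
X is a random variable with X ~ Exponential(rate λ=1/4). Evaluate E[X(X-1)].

E[X(X-1)] = E[X² - X] = E[X²] - E[X]
E[X] = 4
E[X²] = Var(X) + (E[X])² = 16 + (4)² = 32
E[X(X-1)] = 32 - 4 = 28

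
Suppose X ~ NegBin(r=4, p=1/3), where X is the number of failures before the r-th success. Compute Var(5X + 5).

For X ~ NegBin(r=4, p=1/3), where X is the number of failures before the r-th success:
Var(X) = 24
Var(5X + 5) = (5)² × Var(X) = 25 × 24 = 600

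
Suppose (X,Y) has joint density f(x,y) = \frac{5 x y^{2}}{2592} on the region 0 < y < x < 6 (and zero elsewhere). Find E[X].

f_X(x) = ∫_0^x \frac{5 x y^{2}}{2592} dy = \frac{5 x^{4}}{7776}
E[X] = ∫_0^6 x × (\frac{5 x^{4}}{7776}) dx = 5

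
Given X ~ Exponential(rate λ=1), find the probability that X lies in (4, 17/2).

P(4 < X < 17/2) = ∫_{4}^{17/2} f(x) dx
where f(x) = e^{- x}
= - \frac{1}{e^{\frac{17}{2}}} + e^{-4}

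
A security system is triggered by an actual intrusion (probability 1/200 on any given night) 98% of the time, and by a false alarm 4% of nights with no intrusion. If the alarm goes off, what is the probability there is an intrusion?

Let D = the rare event, + = positive/flagged.
P(D) = 1/200
P(+|D) = 98/100 = 49/50
P(+|D') = 4/100 = 1/25
P(+) = P(+|D)P(D) + P(+|D')P(D')
     = \frac{49}{50} × \frac{1}{200} + \frac{1}{25} × \frac{199}{200}
     = \frac{447}{10000}
P(D|+) = P(+|D)P(D)/P(+) = \frac{49}{447}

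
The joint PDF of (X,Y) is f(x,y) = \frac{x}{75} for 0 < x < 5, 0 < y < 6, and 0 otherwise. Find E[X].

f_X(x) = ∫_0^6 \frac{x}{75} dy = \frac{2 x}{25}
E[X] = ∫_0^5 x × (\frac{2 x}{25}) dx = \frac{10}{3}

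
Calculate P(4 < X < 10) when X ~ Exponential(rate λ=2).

P(4 < X < 10) = ∫_{4}^{10} f(x) dx
where f(x) = 2 e^{- 2 x}
= - \frac{1 - e^{12}}{e^{20}}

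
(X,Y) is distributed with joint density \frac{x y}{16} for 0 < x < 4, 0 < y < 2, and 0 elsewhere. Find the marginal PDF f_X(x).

f_X(x) = ∫_0^2 f(x,y) dy
= ∫_0^2 \frac{x y}{16} dy
= \frac{x}{8} for 0 < x < 4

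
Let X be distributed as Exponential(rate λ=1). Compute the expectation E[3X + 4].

For X ~ Exponential(rate λ=1):
E[X] = 1
E[3X + 4] = 3 × E[X] + 4 = 7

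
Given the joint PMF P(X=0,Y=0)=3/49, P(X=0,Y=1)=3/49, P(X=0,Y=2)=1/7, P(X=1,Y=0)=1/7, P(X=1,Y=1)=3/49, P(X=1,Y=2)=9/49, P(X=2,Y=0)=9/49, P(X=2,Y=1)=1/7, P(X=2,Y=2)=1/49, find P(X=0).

P(X=0) = P(X=0,Y=0) + P(X=0,Y=1) + P(X=0,Y=2)
= 3/49 + 3/49 + 1/7
= 13/49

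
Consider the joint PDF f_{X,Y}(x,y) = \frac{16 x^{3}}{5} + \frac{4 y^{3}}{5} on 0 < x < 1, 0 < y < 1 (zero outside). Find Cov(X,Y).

E[XY] = ∫∫ xy × f(x,y) dx dy = \frac{2}{5}
E[X] = \frac{37}{50}
E[Y] = \frac{14}{25}
Cov(X,Y) = E[XY] - E[X]E[Y] = - \frac{9}{625}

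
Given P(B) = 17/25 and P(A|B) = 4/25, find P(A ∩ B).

By definition, P(A|B) = P(A ∩ B) / P(B)
So P(A ∩ B) = P(A|B) × P(B)
= 4/25 × 17/25
= 68/625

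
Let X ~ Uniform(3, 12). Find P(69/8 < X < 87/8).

P(69/8 < X < 87/8) = ∫_{69/8}^{87/8} f(x) dx
where f(x) = \frac{1}{9}
= \frac{1}{4}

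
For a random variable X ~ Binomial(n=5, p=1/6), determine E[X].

For X ~ Binomial(n=5, p=1/6), the expected value is:
E[X] = \frac{5}{6}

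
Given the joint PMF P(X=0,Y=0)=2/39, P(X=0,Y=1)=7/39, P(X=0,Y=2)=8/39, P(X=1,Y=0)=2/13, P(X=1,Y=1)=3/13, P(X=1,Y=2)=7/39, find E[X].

First find marginal of X:
P(X=0) = 17/39
P(X=1) = 22/39
E[X] = 0 × 17/39 + 1 × 22/39 = 22/39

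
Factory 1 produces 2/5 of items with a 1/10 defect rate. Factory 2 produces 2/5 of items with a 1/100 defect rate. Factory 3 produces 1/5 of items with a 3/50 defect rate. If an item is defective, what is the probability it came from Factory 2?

Using Bayes' theorem:
P(F1) = 2/5, P(D|F1) = 1/10
P(F2) = 2/5, P(D|F2) = 1/100
P(F3) = 1/5, P(D|F3) = 3/50
P(D) = P(D|F1)P(F1) + P(D|F2)P(F2) + P(D|F3)P(F3)
     = \frac{7}{125}
P(F2|D) = P(D|F2)P(F2) / P(D)
= \frac{1}{14}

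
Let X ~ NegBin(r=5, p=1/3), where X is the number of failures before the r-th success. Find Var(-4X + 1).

For X ~ NegBin(r=5, p=1/3), where X is the number of failures before the r-th success:
Var(X) = 30
Var(-4X + 1) = (-4)² × Var(X) = 16 × 30 = 480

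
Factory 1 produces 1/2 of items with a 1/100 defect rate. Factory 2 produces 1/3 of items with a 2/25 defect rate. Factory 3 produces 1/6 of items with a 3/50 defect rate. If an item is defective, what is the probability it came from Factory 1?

Using Bayes' theorem:
P(F1) = 1/2, P(D|F1) = 1/100
P(F2) = 1/3, P(D|F2) = 2/25
P(F3) = 1/6, P(D|F3) = 3/50
P(D) = P(D|F1)P(F1) + P(D|F2)P(F2) + P(D|F3)P(F3)
     = \frac{1}{24}
P(F1|D) = P(D|F1)P(F1) / P(D)
= \frac{3}{25}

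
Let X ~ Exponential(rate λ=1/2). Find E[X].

For X ~ Exponential(rate λ=1/2), the expected value is:
E[X] = 2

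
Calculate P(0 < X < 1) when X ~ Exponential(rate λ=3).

P(0 < X < 1) = ∫_{0}^{1} f(x) dx
where f(x) = 3 e^{- 3 x}
= 1 - e^{-3}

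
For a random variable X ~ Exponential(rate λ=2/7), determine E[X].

For X ~ Exponential(rate λ=2/7), the expected value is:
E[X] = \frac{7}{2}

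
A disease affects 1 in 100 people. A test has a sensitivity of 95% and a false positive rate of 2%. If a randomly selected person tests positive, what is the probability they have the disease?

Let D = the rare event, + = positive/flagged.
P(D) = 1/100
P(+|D) = 95/100 = 19/20
P(+|D') = 2/100 = 1/50
P(+) = P(+|D)P(D) + P(+|D')P(D')
     = \frac{19}{20} × \frac{1}{100} + \frac{1}{50} × \frac{99}{100}
     = \frac{293}{10000}
P(D|+) = P(+|D)P(D)/P(+) = \frac{95}{293}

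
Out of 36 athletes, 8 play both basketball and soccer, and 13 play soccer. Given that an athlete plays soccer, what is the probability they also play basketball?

P(A ∩ B) = 8/36 = 2/9
P(B) = 13/36
P(A|B) = P(A ∩ B) / P(B) = (2/9) / (13/36) = 8/13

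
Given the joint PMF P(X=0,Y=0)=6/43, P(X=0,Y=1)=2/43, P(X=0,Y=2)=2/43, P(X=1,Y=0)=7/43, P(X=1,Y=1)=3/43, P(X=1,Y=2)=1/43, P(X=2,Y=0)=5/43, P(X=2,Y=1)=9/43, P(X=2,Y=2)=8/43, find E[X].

First find marginal of X:
P(X=0) = 10/43
P(X=1) = 11/43
P(X=2) = 22/43
E[X] = 0 × 10/43 + 1 × 11/43 + 2 × 22/43 = 55/43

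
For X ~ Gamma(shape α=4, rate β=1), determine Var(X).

For X ~ Gamma(shape α=4, rate β=1):
Var(X) = 4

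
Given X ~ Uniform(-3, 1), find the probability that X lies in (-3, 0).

P(-3 < X < 0) = ∫_{-3}^{0} f(x) dx
where f(x) = \frac{1}{4}
= \frac{3}{4}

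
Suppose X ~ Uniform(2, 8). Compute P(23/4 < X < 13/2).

P(23/4 < X < 13/2) = ∫_{23/4}^{13/2} f(x) dx
where f(x) = \frac{1}{6}
= \frac{1}{8}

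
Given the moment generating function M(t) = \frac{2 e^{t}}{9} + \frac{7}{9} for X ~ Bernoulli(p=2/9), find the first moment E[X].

To find E[X], compute M^(1)(0):
M^(1)(t) = \frac{2 e^{t}}{9}
M^(1)(0) = \frac{2}{9}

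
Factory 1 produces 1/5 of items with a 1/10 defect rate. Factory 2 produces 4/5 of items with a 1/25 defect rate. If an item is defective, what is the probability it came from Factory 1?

Using Bayes' theorem:
P(F1) = 1/5, P(D|F1) = 1/10
P(F2) = 4/5, P(D|F2) = 1/25
P(D) = P(D|F1)P(F1) + P(D|F2)P(F2)
     = \frac{13}{250}
P(F1|D) = P(D|F1)P(F1) / P(D)
= \frac{5}{13}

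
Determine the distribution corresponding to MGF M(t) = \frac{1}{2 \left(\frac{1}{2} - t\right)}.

The MGF M(t) = \frac{1}{2 \left(\frac{1}{2} - t\right)} is the standard form for the Exponential distribution.
Comparing with the known MGF formula identifies: Exponential(rate λ=1/2)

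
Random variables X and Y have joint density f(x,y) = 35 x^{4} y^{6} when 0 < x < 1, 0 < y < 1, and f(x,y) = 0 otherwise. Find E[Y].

E[Y] = ∫_0^1 ∫_0^1 y × f(x,y) dx dy
= \frac{7}{8}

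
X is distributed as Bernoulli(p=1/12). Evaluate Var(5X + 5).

For X ~ Bernoulli(p=1/12):
Var(X) = \frac{11}{144}
Var(5X + 5) = (5)² × Var(X) = 25 × \frac{11}{144} = \frac{275}{144}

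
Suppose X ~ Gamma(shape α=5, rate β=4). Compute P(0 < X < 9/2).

P(0 < X < 9/2) = ∫_{0}^{9/2} f(x) dx
where f(x) = \frac{128 x^{4} e^{- 4 x}}{3}
= 1 - \frac{5527}{e^{18}}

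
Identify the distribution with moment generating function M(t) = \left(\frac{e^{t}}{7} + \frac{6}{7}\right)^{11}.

The MGF M(t) = \left(\frac{e^{t}}{7} + \frac{6}{7}\right)^{11} is the standard form for the Binomial distribution.
Comparing with the known MGF formula identifies: Binomial(n=11, p=1/7)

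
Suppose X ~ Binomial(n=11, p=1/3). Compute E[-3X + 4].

For X ~ Binomial(n=11, p=1/3):
E[X] = \frac{11}{3}
E[-3X + 4] = -3 × E[X] + 4 = -7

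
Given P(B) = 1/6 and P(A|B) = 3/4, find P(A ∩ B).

By definition, P(A|B) = P(A ∩ B) / P(B)
So P(A ∩ B) = P(A|B) × P(B)
= 3/4 × 1/6
= 1/8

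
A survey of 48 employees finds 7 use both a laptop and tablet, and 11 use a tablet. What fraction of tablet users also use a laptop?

P(A ∩ B) = 7/48
P(B) = 11/48
P(A|B) = P(A ∩ B) / P(B) = (7/48) / (11/48) = 7/11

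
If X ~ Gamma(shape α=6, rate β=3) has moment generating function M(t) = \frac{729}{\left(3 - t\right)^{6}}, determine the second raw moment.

To find E[X^2], compute M^(2)(0):
M^(1)(t) = \frac{4374}{\left(3 - t\right)^{7}}
M^(2)(t) = \frac{30618}{\left(3 - t\right)^{8}}
M^(2)(0) = \frac{14}{3}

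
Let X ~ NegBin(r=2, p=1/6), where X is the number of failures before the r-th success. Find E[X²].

Using the identity E[X²] = Var(X) + (E[X])²:
E[X] = 10
Var(X) = 60
E[X²] = 60 + (10)²
= 160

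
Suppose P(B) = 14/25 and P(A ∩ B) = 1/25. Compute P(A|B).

P(A|B) = P(A ∩ B) / P(B)
= (1/25) / (14/25)
= 1/14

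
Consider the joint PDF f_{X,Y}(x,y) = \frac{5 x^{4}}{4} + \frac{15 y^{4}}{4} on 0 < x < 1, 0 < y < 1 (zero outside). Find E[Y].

E[Y] = ∫_0^1 ∫_0^1 y × f(x,y) dx dy
= \frac{3}{4}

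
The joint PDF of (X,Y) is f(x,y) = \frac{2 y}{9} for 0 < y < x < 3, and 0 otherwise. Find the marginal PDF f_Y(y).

f_Y(y) = ∫_y^3 \frac{2 y}{9} dx = \frac{2 y \left(3 - y\right)}{9}
for 0 < y < 3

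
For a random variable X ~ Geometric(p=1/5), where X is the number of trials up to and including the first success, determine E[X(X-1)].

E[X(X-1)] = E[X² - X] = E[X²] - E[X]
E[X] = 5
E[X²] = Var(X) + (E[X])² = 20 + (5)² = 45
E[X(X-1)] = 45 - 5 = 40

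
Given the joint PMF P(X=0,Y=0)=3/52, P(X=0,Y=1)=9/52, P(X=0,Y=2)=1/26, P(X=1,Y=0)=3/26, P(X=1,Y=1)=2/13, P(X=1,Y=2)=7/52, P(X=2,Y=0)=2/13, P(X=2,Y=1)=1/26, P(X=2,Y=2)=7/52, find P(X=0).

P(X=0) = P(X=0,Y=0) + P(X=0,Y=1) + P(X=0,Y=2)
= 3/52 + 9/52 + 1/26
= 7/26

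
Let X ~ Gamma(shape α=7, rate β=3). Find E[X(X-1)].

E[X(X-1)] = E[X² - X] = E[X²] - E[X]
E[X] = \frac{7}{3}
E[X²] = Var(X) + (E[X])² = \frac{7}{9} + (\frac{7}{3})² = \frac{56}{9}
E[X(X-1)] = \frac{56}{9} - \frac{7}{3} = \frac{35}{9}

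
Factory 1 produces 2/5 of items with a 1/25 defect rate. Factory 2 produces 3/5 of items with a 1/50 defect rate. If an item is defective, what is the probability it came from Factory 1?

Using Bayes' theorem:
P(F1) = 2/5, P(D|F1) = 1/25
P(F2) = 3/5, P(D|F2) = 1/50
P(D) = P(D|F1)P(F1) + P(D|F2)P(F2)
     = \frac{7}{250}
P(F1|D) = P(D|F1)P(F1) / P(D)
= \frac{4}{7}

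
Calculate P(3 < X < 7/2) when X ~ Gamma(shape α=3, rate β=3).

P(3 < X < 7/2) = ∫_{3}^{7/2} f(x) dx
where f(x) = \frac{27 x^{2} e^{- 3 x}}{2}
= - \frac{533}{8 e^{\frac{21}{2}}} + \frac{101}{2 e^{9}}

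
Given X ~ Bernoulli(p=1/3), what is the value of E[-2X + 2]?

For X ~ Bernoulli(p=1/3):
E[X] = \frac{1}{3}
E[-2X + 2] = -2 × E[X] + 2 = \frac{4}{3}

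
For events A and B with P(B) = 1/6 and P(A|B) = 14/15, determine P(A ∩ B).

By definition, P(A|B) = P(A ∩ B) / P(B)
So P(A ∩ B) = P(A|B) × P(B)
= 14/15 × 1/6
= 7/45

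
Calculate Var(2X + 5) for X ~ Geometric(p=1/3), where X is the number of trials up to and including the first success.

For X ~ Geometric(p=1/3), where X is the number of trials up to and including the first success:
Var(X) = 6
Var(2X + 5) = (2)² × Var(X) = 4 × 6 = 24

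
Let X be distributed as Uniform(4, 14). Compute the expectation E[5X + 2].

For X ~ Uniform(4, 14):
E[X] = 9
E[5X + 2] = 5 × E[X] + 2 = 47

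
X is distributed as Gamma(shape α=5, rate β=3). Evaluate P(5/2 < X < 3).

P(5/2 < X < 3) = ∫_{5/2}^{3} f(x) dx
where f(x) = \frac{81 x^{4} e^{- 3 x}}{8}
= - \frac{3563}{8 e^{9}} + \frac{30563}{128 e^{\frac{15}{2}}}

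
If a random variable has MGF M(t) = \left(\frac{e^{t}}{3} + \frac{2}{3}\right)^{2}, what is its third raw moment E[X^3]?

To find E[X^3], compute M^(3)(0):
M^(1)(t) = \frac{2 \left(\frac{e^{t}}{3} + \frac{2}{3}\right) e^{t}}{3}
M^(2)(t) = \frac{2 \left(\frac{e^{t}}{3} + \frac{2}{3}\right) e^{t}}{3} + \frac{2 e^{2 t}}{9}
M^(3)(t) = \frac{2 \left(\frac{e^{t}}{3} + \frac{2}{3}\right) e^{t}}{3} + \frac{2 e^{2 t}}{3}
M^(3)(0) = \frac{4}{3}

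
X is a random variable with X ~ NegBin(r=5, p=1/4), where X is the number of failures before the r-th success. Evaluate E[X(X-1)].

E[X(X-1)] = E[X² - X] = E[X²] - E[X]
E[X] = 15
E[X²] = Var(X) + (E[X])² = 60 + (15)² = 285
E[X(X-1)] = 285 - 15 = 270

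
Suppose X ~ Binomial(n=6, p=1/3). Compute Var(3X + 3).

For X ~ Binomial(n=6, p=1/3):
Var(X) = \frac{4}{3}
Var(3X + 3) = (3)² × Var(X) = 9 × \frac{4}{3} = 12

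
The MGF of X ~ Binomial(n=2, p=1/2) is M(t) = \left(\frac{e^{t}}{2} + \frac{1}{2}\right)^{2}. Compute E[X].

To find E[X], compute M^(1)(0):
M^(1)(t) = \left(\frac{e^{t}}{2} + \frac{1}{2}\right) e^{t}
M^(1)(0) = 1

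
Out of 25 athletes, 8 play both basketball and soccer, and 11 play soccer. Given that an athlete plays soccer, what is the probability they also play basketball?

P(A ∩ B) = 8/25
P(B) = 11/25
P(A|B) = P(A ∩ B) / P(B) = (8/25) / (11/25) = 8/11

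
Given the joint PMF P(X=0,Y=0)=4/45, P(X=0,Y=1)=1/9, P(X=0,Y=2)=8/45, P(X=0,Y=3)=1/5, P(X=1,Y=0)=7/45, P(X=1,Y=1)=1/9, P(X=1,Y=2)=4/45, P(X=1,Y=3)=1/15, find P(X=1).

P(X=1) = P(X=1,Y=0) + P(X=1,Y=1) + P(X=1,Y=2) + P(X=1,Y=3)
= 7/45 + 1/9 + 4/45 + 1/15
= 19/45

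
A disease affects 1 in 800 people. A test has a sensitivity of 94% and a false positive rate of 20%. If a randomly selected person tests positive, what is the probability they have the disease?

Let D = the rare event, + = positive/flagged.
P(D) = 1/800
P(+|D) = 94/100 = 47/50
P(+|D') = 20/100 = 1/5
P(+) = P(+|D)P(D) + P(+|D')P(D')
     = \frac{47}{50} × \frac{1}{800} + \frac{1}{5} × \frac{799}{800}
     = \frac{8037}{40000}
P(D|+) = P(+|D)P(D)/P(+) = \frac{1}{171}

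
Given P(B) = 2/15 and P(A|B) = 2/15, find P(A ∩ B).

By definition, P(A|B) = P(A ∩ B) / P(B)
So P(A ∩ B) = P(A|B) × P(B)
= 2/15 × 2/15
= 4/225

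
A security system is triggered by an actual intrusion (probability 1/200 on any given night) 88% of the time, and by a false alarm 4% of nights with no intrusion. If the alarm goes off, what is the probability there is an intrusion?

Let D = the rare event, + = positive/flagged.
P(D) = 1/200
P(+|D) = 88/100 = 22/25
P(+|D') = 4/100 = 1/25
P(+) = P(+|D)P(D) + P(+|D')P(D')
     = \frac{22}{25} × \frac{1}{200} + \frac{1}{25} × \frac{199}{200}
     = \frac{221}{5000}
P(D|+) = P(+|D)P(D)/P(+) = \frac{22}{221}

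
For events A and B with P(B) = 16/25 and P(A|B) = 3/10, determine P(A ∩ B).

By definition, P(A|B) = P(A ∩ B) / P(B)
So P(A ∩ B) = P(A|B) × P(B)
= 3/10 × 16/25
= 24/125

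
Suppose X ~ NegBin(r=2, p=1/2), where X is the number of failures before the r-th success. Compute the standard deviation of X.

For X ~ NegBin(r=2, p=1/2), where X is the number of failures before the r-th success:
Var(X) = 4
SD(X) = √(Var(X)) = √(4) = 2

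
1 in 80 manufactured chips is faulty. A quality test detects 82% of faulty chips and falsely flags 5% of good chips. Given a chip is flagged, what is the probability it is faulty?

Let D = the rare event, + = positive/flagged.
P(D) = 1/80
P(+|D) = 82/100 = 41/50
P(+|D') = 5/100 = 1/20
P(+) = P(+|D)P(D) + P(+|D')P(D')
     = \frac{41}{50} × \frac{1}{80} + \frac{1}{20} × \frac{79}{80}
     = \frac{477}{8000}
P(D|+) = P(+|D)P(D)/P(+) = \frac{82}{477}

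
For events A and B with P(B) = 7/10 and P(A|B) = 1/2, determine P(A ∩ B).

By definition, P(A|B) = P(A ∩ B) / P(B)
So P(A ∩ B) = P(A|B) × P(B)
= 1/2 × 7/10
= 7/20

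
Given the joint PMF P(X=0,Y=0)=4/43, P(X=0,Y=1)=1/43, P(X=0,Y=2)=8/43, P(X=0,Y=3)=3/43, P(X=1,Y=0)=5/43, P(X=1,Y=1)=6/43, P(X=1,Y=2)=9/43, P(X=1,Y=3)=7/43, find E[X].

First find marginal of X:
P(X=0) = 16/43
P(X=1) = 27/43
E[X] = 0 × 16/43 + 1 × 27/43 = 27/43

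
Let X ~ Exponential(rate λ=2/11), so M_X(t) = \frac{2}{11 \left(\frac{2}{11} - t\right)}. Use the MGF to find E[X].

To find E[X], compute M^(1)(0):
M^(1)(t) = \frac{2}{11 \left(\frac{2}{11} - t\right)^{2}}
M^(1)(0) = \frac{11}{2}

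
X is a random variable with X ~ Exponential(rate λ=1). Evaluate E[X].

For X ~ Exponential(rate λ=1), the expected value is:
E[X] = 1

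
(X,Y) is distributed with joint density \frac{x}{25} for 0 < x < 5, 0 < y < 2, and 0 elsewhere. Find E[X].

f_X(x) = ∫_0^2 \frac{x}{25} dy = \frac{2 x}{25}
E[X] = ∫_0^5 x × (\frac{2 x}{25}) dx = \frac{10}{3}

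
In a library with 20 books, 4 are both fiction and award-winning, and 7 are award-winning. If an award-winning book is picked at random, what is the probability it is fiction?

P(A ∩ B) = 4/20 = 1/5
P(B) = 7/20
P(A|B) = P(A ∩ B) / P(B) = (1/5) / (7/20) = 4/7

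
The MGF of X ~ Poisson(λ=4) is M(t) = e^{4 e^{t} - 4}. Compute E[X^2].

To find E[X^2], compute M^(2)(0):
M^(1)(t) = 4 e^{t} e^{4 e^{t} - 4}
M^(2)(t) = 16 e^{2 t} e^{4 e^{t} - 4} + 4 e^{t} e^{4 e^{t} - 4}
M^(2)(0) = 20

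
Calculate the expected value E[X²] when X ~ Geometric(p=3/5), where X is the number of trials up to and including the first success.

Using the identity E[X²] = Var(X) + (E[X])²:
E[X] = \frac{5}{3}
Var(X) = \frac{10}{9}
E[X²] = \frac{10}{9} + (\frac{5}{3})²
= \frac{35}{9}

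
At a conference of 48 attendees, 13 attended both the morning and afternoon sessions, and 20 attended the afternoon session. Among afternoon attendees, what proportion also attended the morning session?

P(A ∩ B) = 13/48
P(B) = 20/48 = 5/12
P(A|B) = P(A ∩ B) / P(B) = (13/48) / (5/12) = 13/20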